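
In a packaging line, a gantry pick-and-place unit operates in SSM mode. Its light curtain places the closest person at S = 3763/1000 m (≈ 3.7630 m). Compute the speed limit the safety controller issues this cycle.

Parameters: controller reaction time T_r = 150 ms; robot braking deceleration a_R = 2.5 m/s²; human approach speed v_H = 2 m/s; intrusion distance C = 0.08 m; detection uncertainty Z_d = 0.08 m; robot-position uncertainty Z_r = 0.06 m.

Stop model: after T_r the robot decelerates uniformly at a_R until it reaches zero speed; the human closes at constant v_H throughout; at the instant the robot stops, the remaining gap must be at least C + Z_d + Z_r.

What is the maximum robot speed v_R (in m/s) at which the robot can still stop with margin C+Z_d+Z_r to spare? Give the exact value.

quadratic (1/5)·v² + (19/20)·v + (-3243/1000) = 0
  disc = (19/20)² − 4·(1/5)·(-3243/1000) = 34969/10000 ; √disc = 187/100
  v_R = (−(19/20) + 187/100) / (2·(1/5)) = 23/10 m/s
check:
braking lasts T_s = (23/10)/(5/2) = 0.9200 s
robot covers v_R·T_r = 2.3000·0.1500 = 0.3450 m before braking
braking distance = 2.3000²/(2·2.5000) = 1.0580 m
human over T_r+T_s: 2.0000·(0.1500+0.9200) = 2.1400 m
margins: 0.0800+0.0800+0.0600 = 0.2200 m
sum ≈ 0.3450+1.0580+2.1400+0.2200 ≈ 3.7630 m = S ✓

v_R_max = 23/10 m/s = 2.3000 m/s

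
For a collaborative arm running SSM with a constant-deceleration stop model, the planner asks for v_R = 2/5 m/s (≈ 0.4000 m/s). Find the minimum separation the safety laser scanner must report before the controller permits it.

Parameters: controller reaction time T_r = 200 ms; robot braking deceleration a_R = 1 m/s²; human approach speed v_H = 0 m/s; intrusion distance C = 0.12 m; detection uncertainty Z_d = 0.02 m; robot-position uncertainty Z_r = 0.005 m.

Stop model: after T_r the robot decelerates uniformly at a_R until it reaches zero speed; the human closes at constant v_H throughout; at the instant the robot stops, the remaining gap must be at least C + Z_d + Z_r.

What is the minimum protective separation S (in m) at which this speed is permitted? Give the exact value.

S_min = 61/200 m = 0.3050 m

T_s = v_R/a_R = (2/5)/1 = 0.4000 s
robot in T_r: 0.4000·0.2000 = 0.0800 m
robot under decel: 0.4000²/(2·1.0000) = 0.0800 m
person approaches 0.0000·(0.2000+0.4000) = 0.0000 m
residual clearance needed = 0.1200+0.0200+0.0050 = 0.1450 m
S_min ≈ 0.0800+0.0800+0.0000+0.1450  ⇒  S_min = 61/200 m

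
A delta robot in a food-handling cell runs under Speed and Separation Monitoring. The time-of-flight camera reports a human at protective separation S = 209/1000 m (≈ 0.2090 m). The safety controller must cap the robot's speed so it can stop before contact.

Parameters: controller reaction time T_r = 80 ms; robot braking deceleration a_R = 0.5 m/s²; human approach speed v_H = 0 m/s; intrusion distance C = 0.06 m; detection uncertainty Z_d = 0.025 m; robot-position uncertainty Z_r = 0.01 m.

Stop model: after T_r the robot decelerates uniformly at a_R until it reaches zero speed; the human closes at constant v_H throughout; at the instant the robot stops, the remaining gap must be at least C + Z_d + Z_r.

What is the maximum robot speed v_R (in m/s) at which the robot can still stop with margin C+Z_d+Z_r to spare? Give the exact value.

v_R_max = 3/10 m/s = 0.3000 m/s

collect terms ⇒ (1)·v_R² + (2/25)·v_R + (-57/500) = 0
  disc = (2/25)² − 4·(1)·(-57/500) = 289/625 ; √disc = 17/25
  v_R = (−(2/25) + 17/25) / (2·(1)) = 3/10 m/s
check:
braking lasts T_s = (3/10)/(1/2) = 0.6000 s
reaction-phase robot travel = 0.3000·0.0800 = 0.0240 m
braking distance = 0.3000²/(2·0.5000) = 0.0900 m
human over T_r+T_s: 0.0000·(0.0800+0.6000) = 0.0000 m
C+Z_d+Z_r = 0.0600+0.0250+0.0100 = 0.0950 m
sum ≈ 0.0240+0.0900+0.0000+0.0950 ≈ 0.2090 m = S ✓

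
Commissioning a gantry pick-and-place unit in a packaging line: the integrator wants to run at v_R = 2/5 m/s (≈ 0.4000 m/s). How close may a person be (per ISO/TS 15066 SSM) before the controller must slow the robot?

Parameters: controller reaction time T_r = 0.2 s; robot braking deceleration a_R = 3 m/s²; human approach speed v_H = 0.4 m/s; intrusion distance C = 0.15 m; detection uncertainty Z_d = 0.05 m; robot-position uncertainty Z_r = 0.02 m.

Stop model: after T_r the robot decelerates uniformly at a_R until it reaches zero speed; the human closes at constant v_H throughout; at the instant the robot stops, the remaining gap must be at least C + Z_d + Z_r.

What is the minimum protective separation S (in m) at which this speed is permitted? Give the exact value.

stop time T_s = (2/5)/3 = 0.1333 s
robot in T_r: 0.4000·0.2000 = 0.0800 m
robot under decel: 0.4000²/(2·3.0000) = 0.0267 m
human over T_r+T_s: 0.4000·(0.2000+0.1333) = 0.1333 m
margins: 0.1500+0.0500+0.0200 = 0.2200 m
S_min ≈ 0.0800+0.0267+0.1333+0.2200  ⇒  S_min = 23/50 m

S_min = 23/50 m = 0.4600 m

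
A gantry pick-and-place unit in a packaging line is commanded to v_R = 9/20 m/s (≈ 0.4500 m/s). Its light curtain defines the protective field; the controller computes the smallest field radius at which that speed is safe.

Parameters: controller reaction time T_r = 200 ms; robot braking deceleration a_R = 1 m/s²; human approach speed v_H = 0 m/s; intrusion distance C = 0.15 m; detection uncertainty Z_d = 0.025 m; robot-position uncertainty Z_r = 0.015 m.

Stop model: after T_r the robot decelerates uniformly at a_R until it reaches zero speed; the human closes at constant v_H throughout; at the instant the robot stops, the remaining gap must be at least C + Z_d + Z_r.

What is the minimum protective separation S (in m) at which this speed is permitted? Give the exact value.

S_min = 61/160 m = 0.3812 m

braking lasts T_s = (9/20)/1 = 0.4500 s
robot in T_r: 0.4500·0.2000 = 0.0900 m
robot covers 0.4500·0.4500 − ½·1.0000·0.4500² = 0.1013 m while stopping
human closes 0.0000·0.6500 = 0.0000 m
C+Z_d+Z_r = 0.1500+0.0250+0.0150 = 0.1900 m
S_min ≈ 0.0900+0.1013+0.0000+0.1900  ⇒  S_min = 61/160 m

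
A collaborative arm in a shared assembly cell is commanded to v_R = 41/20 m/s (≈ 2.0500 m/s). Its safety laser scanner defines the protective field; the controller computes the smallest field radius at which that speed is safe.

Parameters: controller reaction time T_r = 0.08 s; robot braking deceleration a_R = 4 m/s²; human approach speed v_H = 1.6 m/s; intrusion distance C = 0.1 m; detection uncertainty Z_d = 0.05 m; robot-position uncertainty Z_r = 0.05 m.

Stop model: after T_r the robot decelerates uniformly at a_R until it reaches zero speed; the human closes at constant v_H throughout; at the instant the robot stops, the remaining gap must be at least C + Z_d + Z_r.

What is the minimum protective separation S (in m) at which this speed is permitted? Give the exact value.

T_s = v_R/a_R = (41/20)/4 = 0.5125 s
robot covers v_R·T_r = 2.0500·0.0800 = 0.1640 m before braking
braking distance = 2.0500²/(2·4.0000) = 0.5253 m
human over T_r+T_s: 1.6000·(0.0800+0.5125) = 0.9480 m
residual clearance needed = 0.1000+0.0500+0.0500 = 0.2000 m
S_min ≈ 0.1640+0.5253+0.9480+0.2000  ⇒  S_min = 29397/16000 m

S_min = 29397/16000 m = 1.8373 m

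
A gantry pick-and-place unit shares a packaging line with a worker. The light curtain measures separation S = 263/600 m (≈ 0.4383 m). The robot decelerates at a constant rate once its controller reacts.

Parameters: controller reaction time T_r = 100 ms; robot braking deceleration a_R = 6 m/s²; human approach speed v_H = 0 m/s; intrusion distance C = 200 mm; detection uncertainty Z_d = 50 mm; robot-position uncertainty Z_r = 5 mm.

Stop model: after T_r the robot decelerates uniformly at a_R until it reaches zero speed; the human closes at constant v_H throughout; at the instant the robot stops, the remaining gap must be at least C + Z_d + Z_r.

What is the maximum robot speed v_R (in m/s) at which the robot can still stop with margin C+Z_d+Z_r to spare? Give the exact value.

quadratic (1/12)·v² + (1/10)·v + (-11/60) = 0
  disc = (1/10)² − 4·(1/12)·(-11/60) = 16/225 ; √disc = 4/15
  v_R = (−(1/10) + 4/15) / (2·(1/12)) = 1 m/s
check:
braking lasts T_s = 1/6 = 0.1667 s
robot covers v_R·T_r = 1.0000·0.1000 = 0.1000 m before braking
braking distance = 1.0000²/(2·6.0000) = 0.0833 m
person approaches 0.0000·(0.1000+0.1667) = 0.0000 m
margins: 0.2000+0.0500+0.0050 = 0.2550 m
sum ≈ 0.1000+0.0833+0.0000+0.2550 ≈ 0.4383 m = S ✓

v_R_max = 1 m/s = 1.0000 m/s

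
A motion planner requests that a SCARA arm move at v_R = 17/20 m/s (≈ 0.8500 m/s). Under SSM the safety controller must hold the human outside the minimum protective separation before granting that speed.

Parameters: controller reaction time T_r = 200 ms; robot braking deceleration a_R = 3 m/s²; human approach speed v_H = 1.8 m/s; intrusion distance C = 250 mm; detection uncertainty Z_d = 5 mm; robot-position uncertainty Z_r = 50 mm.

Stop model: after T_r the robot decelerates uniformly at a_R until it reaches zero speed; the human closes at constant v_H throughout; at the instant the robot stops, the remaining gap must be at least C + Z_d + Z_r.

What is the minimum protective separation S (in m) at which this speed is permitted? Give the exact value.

braking lasts T_s = (17/20)/3 = 0.2833 s
robot in T_r: 0.8500·0.2000 = 0.1700 m
robot under decel: 0.8500²/(2·3.0000) = 0.1204 m
human over T_r+T_s: 1.8000·(0.2000+0.2833) = 0.8700 m
residual clearance needed = 0.2500+0.0050+0.0500 = 0.3050 m
S_min ≈ 0.1700+0.1204+0.8700+0.3050  ⇒  S_min = 3517/2400 m

S_min = 3517/2400 m = 1.4654 m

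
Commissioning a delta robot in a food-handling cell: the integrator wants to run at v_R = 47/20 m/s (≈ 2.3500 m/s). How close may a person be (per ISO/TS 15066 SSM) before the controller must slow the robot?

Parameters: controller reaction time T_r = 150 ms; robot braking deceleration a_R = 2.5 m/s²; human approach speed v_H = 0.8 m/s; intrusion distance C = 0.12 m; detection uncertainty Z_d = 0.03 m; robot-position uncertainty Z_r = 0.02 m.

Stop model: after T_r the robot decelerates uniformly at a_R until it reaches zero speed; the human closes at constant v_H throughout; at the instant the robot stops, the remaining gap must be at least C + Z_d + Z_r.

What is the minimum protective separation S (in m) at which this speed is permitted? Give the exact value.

T_s = v_R/a_R = (47/20)/(5/2) = 0.9400 s
robot covers v_R·T_r = 2.3500·0.1500 = 0.3525 m before braking
robot under decel: 2.3500²/(2·2.5000) = 1.1045 m
human closes 0.8000·1.0900 = 0.8720 m
residual clearance needed = 0.1200+0.0300+0.0200 = 0.1700 m
S_min ≈ 0.3525+1.1045+0.8720+0.1700  ⇒  S_min = 2499/1000 m

S_min = 2499/1000 m = 2.4990 m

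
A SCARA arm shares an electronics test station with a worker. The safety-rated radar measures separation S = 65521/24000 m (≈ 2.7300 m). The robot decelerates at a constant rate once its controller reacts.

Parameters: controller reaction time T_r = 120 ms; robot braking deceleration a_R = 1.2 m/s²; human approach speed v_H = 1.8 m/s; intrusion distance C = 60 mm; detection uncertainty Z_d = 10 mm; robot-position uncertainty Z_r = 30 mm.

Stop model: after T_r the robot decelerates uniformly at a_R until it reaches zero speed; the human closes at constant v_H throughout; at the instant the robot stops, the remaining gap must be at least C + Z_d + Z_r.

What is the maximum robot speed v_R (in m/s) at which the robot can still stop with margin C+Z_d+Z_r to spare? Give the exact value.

collect terms ⇒ (5/12)·v_R² + (81/50)·v_R + (-57937/24000) = 0
  disc = (81/50)² − 4·(5/12)·(-57937/24000) = 2393209/360000 ; √disc = 1547/600
  v_R = (−(81/50) + 1547/600) / (2·(5/12)) = 23/20 m/s
check:
stop time T_s = (23/20)/(6/5) = 0.9583 s
robot covers v_R·T_r = 1.1500·0.1200 = 0.1380 m before braking
braking distance = 1.1500²/(2·1.2000) = 0.5510 m
human over T_r+T_s: 1.8000·(0.1200+0.9583) = 1.9410 m
C+Z_d+Z_r = 0.0600+0.0100+0.0300 = 0.1000 m
sum ≈ 0.1380+0.5510+1.9410+0.1000 ≈ 2.7300 m = S ✓

v_R_max = 23/20 m/s = 1.1500 m/s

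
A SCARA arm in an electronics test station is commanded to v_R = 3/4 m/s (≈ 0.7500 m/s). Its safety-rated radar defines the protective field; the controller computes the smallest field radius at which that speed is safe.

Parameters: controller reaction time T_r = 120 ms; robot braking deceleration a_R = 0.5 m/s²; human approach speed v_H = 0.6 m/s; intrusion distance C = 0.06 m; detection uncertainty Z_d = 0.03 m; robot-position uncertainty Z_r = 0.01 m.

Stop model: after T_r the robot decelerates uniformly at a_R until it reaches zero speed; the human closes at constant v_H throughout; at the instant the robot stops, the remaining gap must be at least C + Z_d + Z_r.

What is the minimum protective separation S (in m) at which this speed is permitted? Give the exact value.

S_min = 3449/2000 m = 1.7245 m

T_s = v_R/a_R = (3/4)/(1/2) = 1.5000 s
robot in T_r: 0.7500·0.1200 = 0.0900 m
robot covers 0.7500·1.5000 − ½·0.5000·1.5000² = 0.5625 m while stopping
human closes 0.6000·1.6200 = 0.9720 m
margins: 0.0600+0.0300+0.0100 = 0.1000 m
S_min ≈ 0.0900+0.5625+0.9720+0.1000  ⇒  S_min = 3449/2000 m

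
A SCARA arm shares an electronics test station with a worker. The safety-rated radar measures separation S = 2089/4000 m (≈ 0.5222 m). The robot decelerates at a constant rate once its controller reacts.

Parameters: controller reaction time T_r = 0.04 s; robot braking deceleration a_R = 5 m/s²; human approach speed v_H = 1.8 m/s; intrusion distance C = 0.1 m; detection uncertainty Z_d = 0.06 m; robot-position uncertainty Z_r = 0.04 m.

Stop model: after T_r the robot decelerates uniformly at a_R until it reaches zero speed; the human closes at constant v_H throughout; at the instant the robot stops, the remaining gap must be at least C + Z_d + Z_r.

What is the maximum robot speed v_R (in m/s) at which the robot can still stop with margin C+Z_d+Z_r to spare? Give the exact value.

at the boundary: (1/10)·v² + (2/5)·v + (-1001/4000) = 0
  disc = (2/5)² − 4·(1/10)·(-1001/4000) = 2601/10000 ; √disc = 51/100
  v_R = (−(2/5) + 51/100) / (2·(1/10)) = 11/20 m/s
check:
T_s = v_R/a_R = (11/20)/5 = 0.1100 s
reaction-phase robot travel = 0.5500·0.0400 = 0.0220 m
robot under decel: 0.5500²/(2·5.0000) = 0.0302 m
human over T_r+T_s: 1.8000·(0.0400+0.1100) = 0.2700 m
C+Z_d+Z_r = 0.1000+0.0600+0.0400 = 0.2000 m
sum ≈ 0.0220+0.0302+0.2700+0.2000 ≈ 0.5222 m = S ✓

v_R_max = 11/20 m/s = 0.5500 m/s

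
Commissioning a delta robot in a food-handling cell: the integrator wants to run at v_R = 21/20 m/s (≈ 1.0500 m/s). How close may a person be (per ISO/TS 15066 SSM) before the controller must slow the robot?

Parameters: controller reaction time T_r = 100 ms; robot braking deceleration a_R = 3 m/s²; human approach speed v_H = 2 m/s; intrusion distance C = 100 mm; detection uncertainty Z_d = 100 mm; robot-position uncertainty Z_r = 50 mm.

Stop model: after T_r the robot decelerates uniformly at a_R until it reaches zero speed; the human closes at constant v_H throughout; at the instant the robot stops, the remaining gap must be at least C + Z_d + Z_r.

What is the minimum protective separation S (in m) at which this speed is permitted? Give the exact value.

S_min = 1151/800 m = 1.4387 m

T_s = v_R/a_R = (21/20)/3 = 0.3500 s
reaction-phase robot travel = 1.0500·0.1000 = 0.1050 m
braking distance = 1.0500²/(2·3.0000) = 0.1837 m
person approaches 2.0000·(0.1000+0.3500) = 0.9000 m
C+Z_d+Z_r = 0.1000+0.1000+0.0500 = 0.2500 m
S_min ≈ 0.1050+0.1837+0.9000+0.2500  ⇒  S_min = 1151/800 m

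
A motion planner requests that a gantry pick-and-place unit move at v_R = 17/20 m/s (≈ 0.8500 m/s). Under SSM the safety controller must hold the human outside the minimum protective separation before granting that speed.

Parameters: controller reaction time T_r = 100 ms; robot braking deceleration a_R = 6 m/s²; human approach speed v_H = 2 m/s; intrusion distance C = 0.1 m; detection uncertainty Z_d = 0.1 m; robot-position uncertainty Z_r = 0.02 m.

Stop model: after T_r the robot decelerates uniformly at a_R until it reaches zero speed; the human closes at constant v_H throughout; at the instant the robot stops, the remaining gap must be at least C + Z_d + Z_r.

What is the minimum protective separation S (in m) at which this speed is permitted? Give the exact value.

S_min = 4073/4800 m = 0.8485 m

stop time T_s = (17/20)/6 = 0.1417 s
reaction-phase robot travel = 0.8500·0.1000 = 0.0850 m
robot under decel: 0.8500²/(2·6.0000) = 0.0602 m
person approaches 2.0000·(0.1000+0.1417) = 0.4833 m
C+Z_d+Z_r = 0.1000+0.1000+0.0200 = 0.2200 m
S_min ≈ 0.0850+0.0602+0.4833+0.2200  ⇒  S_min = 4073/4800 m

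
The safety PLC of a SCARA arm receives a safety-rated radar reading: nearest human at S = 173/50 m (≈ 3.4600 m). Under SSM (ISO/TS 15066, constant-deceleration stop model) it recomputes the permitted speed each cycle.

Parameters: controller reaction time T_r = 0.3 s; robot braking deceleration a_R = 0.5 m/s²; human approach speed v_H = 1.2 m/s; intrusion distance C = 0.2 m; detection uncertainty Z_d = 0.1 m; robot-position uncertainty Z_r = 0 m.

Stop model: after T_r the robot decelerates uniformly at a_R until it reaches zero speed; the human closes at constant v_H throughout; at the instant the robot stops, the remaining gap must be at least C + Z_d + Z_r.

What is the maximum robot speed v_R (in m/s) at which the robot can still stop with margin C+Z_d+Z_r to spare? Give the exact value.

collect terms ⇒ (1)·v_R² + (27/10)·v_R + (-14/5) = 0
  disc = (27/10)² − 4·(1)·(-14/5) = 1849/100 ; √disc = 43/10
  v_R = (−(27/10) + 43/10) / (2·(1)) = 4/5 m/s
check:
T_s = v_R/a_R = (4/5)/(1/2) = 1.6000 s
robot in T_r: 0.8000·0.3000 = 0.2400 m
braking distance = 0.8000²/(2·0.5000) = 0.6400 m
human over T_r+T_s: 1.2000·(0.3000+1.6000) = 2.2800 m
residual clearance needed = 0.2000+0.1000+0.0000 = 0.3000 m
sum ≈ 0.2400+0.6400+2.2800+0.3000 ≈ 3.4600 m = S ✓

v_R_max = 4/5 m/s = 0.8000 m/s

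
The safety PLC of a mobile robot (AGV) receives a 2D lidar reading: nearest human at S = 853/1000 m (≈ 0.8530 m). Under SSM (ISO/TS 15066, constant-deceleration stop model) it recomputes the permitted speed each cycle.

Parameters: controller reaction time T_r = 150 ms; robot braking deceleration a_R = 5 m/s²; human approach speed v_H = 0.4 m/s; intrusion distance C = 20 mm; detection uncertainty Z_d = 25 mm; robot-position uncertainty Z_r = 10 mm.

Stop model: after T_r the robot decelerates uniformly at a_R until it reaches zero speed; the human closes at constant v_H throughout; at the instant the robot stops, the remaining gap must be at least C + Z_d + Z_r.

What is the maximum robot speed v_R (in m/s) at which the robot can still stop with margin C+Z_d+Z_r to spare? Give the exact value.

v_R_max = 9/5 m/s = 1.8000 m/s

quadratic (1/10)·v² + (23/100)·v + (-369/500) = 0
  disc = (23/100)² − 4·(1/10)·(-369/500) = 3481/10000 ; √disc = 59/100
  v_R = (−(23/100) + 59/100) / (2·(1/10)) = 9/5 m/s
check:
stop time T_s = (9/5)/5 = 0.3600 s
robot in T_r: 1.8000·0.1500 = 0.2700 m
braking distance = 1.8000²/(2·5.0000) = 0.3240 m
human over T_r+T_s: 0.4000·(0.1500+0.3600) = 0.2040 m
margins: 0.0200+0.0250+0.0100 = 0.0550 m
sum ≈ 0.2700+0.3240+0.2040+0.0550 ≈ 0.8530 m = S ✓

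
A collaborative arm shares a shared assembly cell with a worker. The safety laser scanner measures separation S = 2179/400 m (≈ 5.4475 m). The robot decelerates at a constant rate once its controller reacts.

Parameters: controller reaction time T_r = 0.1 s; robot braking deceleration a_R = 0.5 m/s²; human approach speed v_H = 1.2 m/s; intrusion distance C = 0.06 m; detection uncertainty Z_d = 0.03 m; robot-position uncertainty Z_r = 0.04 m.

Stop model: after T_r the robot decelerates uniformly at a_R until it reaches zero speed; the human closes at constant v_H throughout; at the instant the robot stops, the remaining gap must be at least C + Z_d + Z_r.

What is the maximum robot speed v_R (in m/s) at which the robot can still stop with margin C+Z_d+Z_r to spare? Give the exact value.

quadratic (1)·v² + (5/2)·v + (-2079/400) = 0
  disc = (5/2)² − 4·(1)·(-2079/400) = 676/25 ; √disc = 26/5
  v_R = (−(5/2) + 26/5) / (2·(1)) = 27/20 m/s
check:
braking lasts T_s = (27/20)/(1/2) = 2.7000 s
robot in T_r: 1.3500·0.1000 = 0.1350 m
braking distance = 1.3500²/(2·0.5000) = 1.8225 m
human closes 1.2000·2.8000 = 3.3600 m
residual clearance needed = 0.0600+0.0300+0.0400 = 0.1300 m
sum ≈ 0.1350+1.8225+3.3600+0.1300 ≈ 5.4475 m = S ✓

v_R_max = 27/20 m/s = 1.3500 m/s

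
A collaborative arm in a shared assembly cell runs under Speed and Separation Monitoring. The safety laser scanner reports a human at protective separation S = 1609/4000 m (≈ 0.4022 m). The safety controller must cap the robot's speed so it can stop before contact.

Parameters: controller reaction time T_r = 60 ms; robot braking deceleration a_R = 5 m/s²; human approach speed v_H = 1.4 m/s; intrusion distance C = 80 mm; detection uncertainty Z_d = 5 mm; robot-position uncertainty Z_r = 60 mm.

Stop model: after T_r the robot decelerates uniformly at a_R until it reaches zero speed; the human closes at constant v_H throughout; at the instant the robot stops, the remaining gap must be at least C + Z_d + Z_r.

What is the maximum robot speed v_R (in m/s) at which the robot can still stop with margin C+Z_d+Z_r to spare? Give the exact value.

quadratic (1/10)·v² + (17/50)·v + (-693/4000) = 0
  disc = (17/50)² − 4·(1/10)·(-693/4000) = 1849/10000 ; √disc = 43/100
  v_R = (−(17/50) + 43/100) / (2·(1/10)) = 9/20 m/s
check:
T_s = v_R/a_R = (9/20)/5 = 0.0900 s
robot covers v_R·T_r = 0.4500·0.0600 = 0.0270 m before braking
robot covers 0.4500·0.0900 − ½·5.0000·0.0900² = 0.0203 m while stopping
person approaches 1.4000·(0.0600+0.0900) = 0.2100 m
C+Z_d+Z_r = 0.0800+0.0050+0.0600 = 0.1450 m
sum ≈ 0.0270+0.0203+0.2100+0.1450 ≈ 0.4022 m = S ✓

v_R_max = 9/20 m/s = 0.4500 m/s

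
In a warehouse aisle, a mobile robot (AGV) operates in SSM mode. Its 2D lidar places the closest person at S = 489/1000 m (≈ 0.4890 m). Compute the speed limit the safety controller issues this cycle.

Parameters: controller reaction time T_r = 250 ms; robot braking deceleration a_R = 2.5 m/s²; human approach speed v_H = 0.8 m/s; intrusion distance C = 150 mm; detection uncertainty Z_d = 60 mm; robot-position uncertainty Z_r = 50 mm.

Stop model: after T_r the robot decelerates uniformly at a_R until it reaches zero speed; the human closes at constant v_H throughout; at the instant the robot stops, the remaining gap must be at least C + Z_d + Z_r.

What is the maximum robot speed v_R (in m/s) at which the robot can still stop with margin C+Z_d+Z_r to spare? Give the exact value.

v_R_max = 1/20 m/s = 0.0500 m/s

collect terms ⇒ (1/5)·v_R² + (57/100)·v_R + (-29/1000) = 0
  disc = (57/100)² − 4·(1/5)·(-29/1000) = 3481/10000 ; √disc = 59/100
  v_R = (−(57/100) + 59/100) / (2·(1/5)) = 1/20 m/s
check:
stop time T_s = (1/20)/(5/2) = 0.0200 s
robot in T_r: 0.0500·0.2500 = 0.0125 m
braking distance = 0.0500²/(2·2.5000) = 0.0005 m
human closes 0.8000·0.2700 = 0.2160 m
residual clearance needed = 0.1500+0.0600+0.0500 = 0.2600 m
sum ≈ 0.0125+0.0005+0.2160+0.2600 ≈ 0.4890 m = S ✓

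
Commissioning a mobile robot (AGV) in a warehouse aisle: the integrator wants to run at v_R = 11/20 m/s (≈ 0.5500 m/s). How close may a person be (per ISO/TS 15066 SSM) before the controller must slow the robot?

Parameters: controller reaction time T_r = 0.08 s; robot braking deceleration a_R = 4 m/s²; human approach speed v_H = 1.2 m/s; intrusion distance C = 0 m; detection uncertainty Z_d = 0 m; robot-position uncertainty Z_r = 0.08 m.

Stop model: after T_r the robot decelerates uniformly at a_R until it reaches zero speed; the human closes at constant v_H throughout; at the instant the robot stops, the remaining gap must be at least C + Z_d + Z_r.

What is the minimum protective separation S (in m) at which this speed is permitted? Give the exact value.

S_min = 1353/3200 m = 0.4228 m

stop time T_s = (11/20)/4 = 0.1375 s
robot covers v_R·T_r = 0.5500·0.0800 = 0.0440 m before braking
robot covers 0.5500·0.1375 − ½·4.0000·0.1375² = 0.0378 m while stopping
human over T_r+T_s: 1.2000·(0.0800+0.1375) = 0.2610 m
C+Z_d+Z_r = 0.0000+0.0000+0.0800 = 0.0800 m
S_min ≈ 0.0440+0.0378+0.2610+0.0800  ⇒  S_min = 1353/3200 m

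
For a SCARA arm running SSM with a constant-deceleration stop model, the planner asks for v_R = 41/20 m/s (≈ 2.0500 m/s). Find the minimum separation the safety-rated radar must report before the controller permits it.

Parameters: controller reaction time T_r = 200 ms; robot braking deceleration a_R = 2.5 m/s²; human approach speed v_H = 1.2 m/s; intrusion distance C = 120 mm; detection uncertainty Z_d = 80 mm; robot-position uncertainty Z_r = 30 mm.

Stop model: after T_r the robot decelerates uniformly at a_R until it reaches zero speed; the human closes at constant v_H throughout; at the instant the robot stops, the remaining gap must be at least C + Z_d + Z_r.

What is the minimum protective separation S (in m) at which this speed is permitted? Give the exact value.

S_min = 5409/2000 m = 2.7045 m

T_s = v_R/a_R = (41/20)/(5/2) = 0.8200 s
reaction-phase robot travel = 2.0500·0.2000 = 0.4100 m
robot covers 2.0500·0.8200 − ½·2.5000·0.8200² = 0.8405 m while stopping
human over T_r+T_s: 1.2000·(0.2000+0.8200) = 1.2240 m
residual clearance needed = 0.1200+0.0800+0.0300 = 0.2300 m
S_min ≈ 0.4100+0.8405+1.2240+0.2300  ⇒  S_min = 5409/2000 m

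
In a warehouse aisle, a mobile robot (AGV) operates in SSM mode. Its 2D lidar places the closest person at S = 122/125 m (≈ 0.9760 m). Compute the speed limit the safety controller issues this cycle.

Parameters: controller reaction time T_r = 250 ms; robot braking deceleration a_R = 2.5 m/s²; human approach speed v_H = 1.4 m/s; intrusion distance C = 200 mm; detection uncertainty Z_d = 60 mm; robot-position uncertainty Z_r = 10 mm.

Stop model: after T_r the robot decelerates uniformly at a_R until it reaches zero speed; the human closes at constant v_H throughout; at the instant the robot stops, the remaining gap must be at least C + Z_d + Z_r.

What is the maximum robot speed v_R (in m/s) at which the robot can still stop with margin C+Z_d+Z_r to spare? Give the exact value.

v_R_max = 2/5 m/s = 0.4000 m/s

collect terms ⇒ (1/5)·v_R² + (81/100)·v_R + (-89/250) = 0
  disc = (81/100)² − 4·(1/5)·(-89/250) = 9409/10000 ; √disc = 97/100
  v_R = (−(81/100) + 97/100) / (2·(1/5)) = 2/5 m/s
check:
stop time T_s = (2/5)/(5/2) = 0.1600 s
robot in T_r: 0.4000·0.2500 = 0.1000 m
braking distance = 0.4000²/(2·2.5000) = 0.0320 m
human over T_r+T_s: 1.4000·(0.2500+0.1600) = 0.5740 m
margins: 0.2000+0.0600+0.0100 = 0.2700 m
sum ≈ 0.1000+0.0320+0.5740+0.2700 ≈ 0.9760 m = S ✓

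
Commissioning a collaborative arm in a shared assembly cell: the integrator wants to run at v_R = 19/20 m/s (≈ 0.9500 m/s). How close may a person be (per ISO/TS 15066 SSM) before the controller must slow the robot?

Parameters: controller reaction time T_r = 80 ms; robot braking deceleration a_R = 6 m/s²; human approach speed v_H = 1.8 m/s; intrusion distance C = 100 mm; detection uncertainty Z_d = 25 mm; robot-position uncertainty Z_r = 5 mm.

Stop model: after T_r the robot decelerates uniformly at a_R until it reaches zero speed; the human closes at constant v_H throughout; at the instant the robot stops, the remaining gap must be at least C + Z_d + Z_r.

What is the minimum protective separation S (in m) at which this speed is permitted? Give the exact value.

S_min = 3409/4800 m = 0.7102 m

T_s = v_R/a_R = (19/20)/6 = 0.1583 s
reaction-phase robot travel = 0.9500·0.0800 = 0.0760 m
robot covers 0.9500·0.1583 − ½·6.0000·0.1583² = 0.0752 m while stopping
person approaches 1.8000·(0.0800+0.1583) = 0.4290 m
residual clearance needed = 0.1000+0.0250+0.0050 = 0.1300 m
S_min ≈ 0.0760+0.0752+0.4290+0.1300  ⇒  S_min = 3409/4800 m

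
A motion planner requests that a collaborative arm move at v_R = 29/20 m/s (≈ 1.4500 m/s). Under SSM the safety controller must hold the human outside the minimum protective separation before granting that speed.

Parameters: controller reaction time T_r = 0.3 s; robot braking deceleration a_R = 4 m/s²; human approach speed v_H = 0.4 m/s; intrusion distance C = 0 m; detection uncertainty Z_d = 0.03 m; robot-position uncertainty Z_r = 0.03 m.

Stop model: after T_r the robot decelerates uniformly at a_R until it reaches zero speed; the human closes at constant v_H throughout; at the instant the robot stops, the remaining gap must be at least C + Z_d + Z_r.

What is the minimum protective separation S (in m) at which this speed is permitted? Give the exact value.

braking lasts T_s = (29/20)/4 = 0.3625 s
reaction-phase robot travel = 1.4500·0.3000 = 0.4350 m
robot under decel: 1.4500²/(2·4.0000) = 0.2628 m
human over T_r+T_s: 0.4000·(0.3000+0.3625) = 0.2650 m
C+Z_d+Z_r = 0.0000+0.0300+0.0300 = 0.0600 m
S_min ≈ 0.4350+0.2628+0.2650+0.0600  ⇒  S_min = 3273/3200 m

S_min = 3273/3200 m = 1.0228 m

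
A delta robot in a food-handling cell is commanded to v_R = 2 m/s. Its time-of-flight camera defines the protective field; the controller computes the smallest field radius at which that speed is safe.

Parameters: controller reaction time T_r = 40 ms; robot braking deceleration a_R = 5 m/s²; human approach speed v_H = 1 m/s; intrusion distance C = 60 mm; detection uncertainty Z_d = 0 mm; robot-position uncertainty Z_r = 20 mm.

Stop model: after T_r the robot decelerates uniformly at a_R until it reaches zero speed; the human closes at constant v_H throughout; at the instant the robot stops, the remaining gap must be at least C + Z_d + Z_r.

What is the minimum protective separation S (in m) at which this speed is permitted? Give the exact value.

S_min = 1 m = 1.0000 m

T_s = v_R/a_R = 2/5 = 0.4000 s
robot covers v_R·T_r = 2.0000·0.0400 = 0.0800 m before braking
robot under decel: 2.0000²/(2·5.0000) = 0.4000 m
person approaches 1.0000·(0.0400+0.4000) = 0.4400 m
residual clearance needed = 0.0600+0.0000+0.0200 = 0.0800 m
S_min ≈ 0.0800+0.4000+0.4400+0.0800  ⇒  S_min = 1 m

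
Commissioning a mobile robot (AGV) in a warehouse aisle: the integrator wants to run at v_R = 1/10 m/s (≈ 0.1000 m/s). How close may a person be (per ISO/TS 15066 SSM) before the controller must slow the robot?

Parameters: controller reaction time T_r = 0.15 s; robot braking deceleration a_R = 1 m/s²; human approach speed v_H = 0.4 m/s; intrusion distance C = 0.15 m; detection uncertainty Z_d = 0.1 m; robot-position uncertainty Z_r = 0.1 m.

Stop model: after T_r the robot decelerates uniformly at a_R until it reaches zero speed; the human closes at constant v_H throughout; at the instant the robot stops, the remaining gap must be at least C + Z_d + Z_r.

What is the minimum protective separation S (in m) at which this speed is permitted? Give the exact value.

stop time T_s = (1/10)/1 = 0.1000 s
robot covers v_R·T_r = 0.1000·0.1500 = 0.0150 m before braking
robot under decel: 0.1000²/(2·1.0000) = 0.0050 m
human over T_r+T_s: 0.4000·(0.1500+0.1000) = 0.1000 m
margins: 0.1500+0.1000+0.1000 = 0.3500 m
S_min ≈ 0.0150+0.0050+0.1000+0.3500  ⇒  S_min = 47/100 m

S_min = 47/100 m = 0.4700 m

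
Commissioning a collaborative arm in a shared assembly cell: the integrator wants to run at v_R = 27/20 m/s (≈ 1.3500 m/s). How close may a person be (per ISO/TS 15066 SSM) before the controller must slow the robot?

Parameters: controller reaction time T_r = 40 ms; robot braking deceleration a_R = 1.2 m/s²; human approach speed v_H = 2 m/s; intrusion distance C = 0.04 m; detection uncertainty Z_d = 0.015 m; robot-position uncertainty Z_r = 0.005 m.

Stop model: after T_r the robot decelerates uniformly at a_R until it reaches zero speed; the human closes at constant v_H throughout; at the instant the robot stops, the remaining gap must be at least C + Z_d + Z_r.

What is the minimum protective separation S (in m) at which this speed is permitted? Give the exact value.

S_min = 25627/8000 m = 3.2034 m

braking lasts T_s = (27/20)/(6/5) = 1.1250 s
robot in T_r: 1.3500·0.0400 = 0.0540 m
robot under decel: 1.3500²/(2·1.2000) = 0.7594 m
human closes 2.0000·1.1650 = 2.3300 m
residual clearance needed = 0.0400+0.0150+0.0050 = 0.0600 m
S_min ≈ 0.0540+0.7594+2.3300+0.0600  ⇒  S_min = 25627/8000 m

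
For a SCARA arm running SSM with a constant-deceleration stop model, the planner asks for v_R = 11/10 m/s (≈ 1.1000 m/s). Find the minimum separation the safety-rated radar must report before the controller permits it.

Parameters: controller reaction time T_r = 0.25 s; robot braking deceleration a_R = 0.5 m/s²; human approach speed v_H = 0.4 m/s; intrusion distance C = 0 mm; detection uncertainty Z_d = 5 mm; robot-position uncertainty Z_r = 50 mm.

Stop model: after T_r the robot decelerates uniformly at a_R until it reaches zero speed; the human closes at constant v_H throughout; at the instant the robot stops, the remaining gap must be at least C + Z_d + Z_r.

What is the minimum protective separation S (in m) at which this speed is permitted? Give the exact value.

S_min = 63/25 m = 2.5200 m

T_s = v_R/a_R = (11/10)/(1/2) = 2.2000 s
robot in T_r: 1.1000·0.2500 = 0.2750 m
braking distance = 1.1000²/(2·0.5000) = 1.2100 m
human over T_r+T_s: 0.4000·(0.2500+2.2000) = 0.9800 m
margins: 0.0000+0.0050+0.0500 = 0.0550 m
S_min ≈ 0.2750+1.2100+0.9800+0.0550  ⇒  S_min = 63/25 m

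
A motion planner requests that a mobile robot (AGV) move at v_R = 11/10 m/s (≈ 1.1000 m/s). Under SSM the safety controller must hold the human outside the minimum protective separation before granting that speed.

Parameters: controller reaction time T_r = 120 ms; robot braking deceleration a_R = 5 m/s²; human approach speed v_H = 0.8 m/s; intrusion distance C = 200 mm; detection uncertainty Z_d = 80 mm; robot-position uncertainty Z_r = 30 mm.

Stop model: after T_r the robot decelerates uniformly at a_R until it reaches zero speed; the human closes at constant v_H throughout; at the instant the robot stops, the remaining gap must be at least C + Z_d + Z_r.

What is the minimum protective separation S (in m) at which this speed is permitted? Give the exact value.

braking lasts T_s = (11/10)/5 = 0.2200 s
reaction-phase robot travel = 1.1000·0.1200 = 0.1320 m
robot under decel: 1.1000²/(2·5.0000) = 0.1210 m
person approaches 0.8000·(0.1200+0.2200) = 0.2720 m
C+Z_d+Z_r = 0.2000+0.0800+0.0300 = 0.3100 m
S_min ≈ 0.1320+0.1210+0.2720+0.3100  ⇒  S_min = 167/200 m

S_min = 167/200 m = 0.8350 m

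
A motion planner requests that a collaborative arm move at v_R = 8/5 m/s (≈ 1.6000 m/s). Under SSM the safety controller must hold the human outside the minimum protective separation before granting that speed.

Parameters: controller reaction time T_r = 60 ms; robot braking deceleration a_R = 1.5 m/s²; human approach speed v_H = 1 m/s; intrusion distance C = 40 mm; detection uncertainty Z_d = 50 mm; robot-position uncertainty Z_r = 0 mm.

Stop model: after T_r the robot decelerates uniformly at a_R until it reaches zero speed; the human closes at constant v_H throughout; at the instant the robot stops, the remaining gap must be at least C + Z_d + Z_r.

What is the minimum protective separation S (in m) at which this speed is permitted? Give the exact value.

S_min = 1083/500 m = 2.1660 m

T_s = v_R/a_R = (8/5)/(3/2) = 1.0667 s
robot covers v_R·T_r = 1.6000·0.0600 = 0.0960 m before braking
braking distance = 1.6000²/(2·1.5000) = 0.8533 m
human closes 1.0000·1.1267 = 1.1267 m
C+Z_d+Z_r = 0.0400+0.0500+0.0000 = 0.0900 m
S_min ≈ 0.0960+0.8533+1.1267+0.0900  ⇒  S_min = 1083/500 m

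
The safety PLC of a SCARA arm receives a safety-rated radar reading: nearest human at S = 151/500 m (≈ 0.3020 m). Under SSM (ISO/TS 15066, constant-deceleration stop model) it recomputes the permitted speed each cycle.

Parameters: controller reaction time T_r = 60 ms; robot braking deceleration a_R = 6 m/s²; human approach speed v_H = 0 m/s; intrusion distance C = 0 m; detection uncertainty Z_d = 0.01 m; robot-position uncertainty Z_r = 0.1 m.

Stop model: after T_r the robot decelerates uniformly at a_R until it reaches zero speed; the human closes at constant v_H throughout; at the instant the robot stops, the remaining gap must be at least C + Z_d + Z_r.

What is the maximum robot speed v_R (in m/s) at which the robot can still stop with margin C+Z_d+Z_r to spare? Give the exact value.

v_R_max = 6/5 m/s = 1.2000 m/s

collect terms ⇒ (1/12)·v_R² + (3/50)·v_R + (-24/125) = 0
  disc = (3/50)² − 4·(1/12)·(-24/125) = 169/2500 ; √disc = 13/50
  v_R = (−(3/50) + 13/50) / (2·(1/12)) = 6/5 m/s
check:
braking lasts T_s = (6/5)/6 = 0.2000 s
reaction-phase robot travel = 1.2000·0.0600 = 0.0720 m
robot covers 1.2000·0.2000 − ½·6.0000·0.2000² = 0.1200 m while stopping
person approaches 0.0000·(0.0600+0.2000) = 0.0000 m
C+Z_d+Z_r = 0.0000+0.0100+0.1000 = 0.1100 m
sum ≈ 0.0720+0.1200+0.0000+0.1100 ≈ 0.3020 m = S ✓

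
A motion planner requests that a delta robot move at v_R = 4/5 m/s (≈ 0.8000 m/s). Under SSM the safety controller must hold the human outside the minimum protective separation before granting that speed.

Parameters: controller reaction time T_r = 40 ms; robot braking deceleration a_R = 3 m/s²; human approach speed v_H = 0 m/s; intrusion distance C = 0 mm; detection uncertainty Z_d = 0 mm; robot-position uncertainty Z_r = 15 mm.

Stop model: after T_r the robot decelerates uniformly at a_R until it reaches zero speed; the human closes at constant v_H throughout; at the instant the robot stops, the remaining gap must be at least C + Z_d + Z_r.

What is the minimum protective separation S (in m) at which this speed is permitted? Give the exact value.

S_min = 461/3000 m = 0.1537 m

stop time T_s = (4/5)/3 = 0.2667 s
robot covers v_R·T_r = 0.8000·0.0400 = 0.0320 m before braking
braking distance = 0.8000²/(2·3.0000) = 0.1067 m
human over T_r+T_s: 0.0000·(0.0400+0.2667) = 0.0000 m
margins: 0.0000+0.0000+0.0150 = 0.0150 m
S_min ≈ 0.0320+0.1067+0.0000+0.0150  ⇒  S_min = 461/3000 m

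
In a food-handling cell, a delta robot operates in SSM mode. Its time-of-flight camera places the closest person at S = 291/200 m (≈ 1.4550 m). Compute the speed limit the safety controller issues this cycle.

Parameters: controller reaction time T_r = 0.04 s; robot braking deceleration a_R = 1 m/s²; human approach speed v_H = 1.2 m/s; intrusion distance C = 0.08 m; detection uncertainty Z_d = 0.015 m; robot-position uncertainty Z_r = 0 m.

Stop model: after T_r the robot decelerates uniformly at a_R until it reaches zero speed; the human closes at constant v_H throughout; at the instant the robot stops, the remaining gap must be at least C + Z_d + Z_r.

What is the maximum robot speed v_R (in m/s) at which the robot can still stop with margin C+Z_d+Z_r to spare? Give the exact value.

quadratic (1/2)·v² + (31/25)·v + (-164/125) = 0
  disc = (31/25)² − 4·(1/2)·(-164/125) = 2601/625 ; √disc = 51/25
  v_R = (−(31/25) + 51/25) / (2·(1/2)) = 4/5 m/s
check:
T_s = v_R/a_R = (4/5)/1 = 0.8000 s
reaction-phase robot travel = 0.8000·0.0400 = 0.0320 m
braking distance = 0.8000²/(2·1.0000) = 0.3200 m
person approaches 1.2000·(0.0400+0.8000) = 1.0080 m
margins: 0.0800+0.0150+0.0000 = 0.0950 m
sum ≈ 0.0320+0.3200+1.0080+0.0950 ≈ 1.4550 m = S ✓

v_R_max = 4/5 m/s = 0.8000 m/s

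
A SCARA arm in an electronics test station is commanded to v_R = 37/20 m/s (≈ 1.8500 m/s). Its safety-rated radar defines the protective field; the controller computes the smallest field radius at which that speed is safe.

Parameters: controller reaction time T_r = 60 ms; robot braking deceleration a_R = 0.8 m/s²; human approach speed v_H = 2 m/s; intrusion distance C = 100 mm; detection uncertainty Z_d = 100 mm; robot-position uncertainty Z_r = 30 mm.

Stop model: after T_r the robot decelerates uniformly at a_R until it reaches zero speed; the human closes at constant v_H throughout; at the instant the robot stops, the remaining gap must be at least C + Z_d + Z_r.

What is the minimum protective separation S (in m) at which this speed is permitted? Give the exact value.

T_s = v_R/a_R = (37/20)/(4/5) = 2.3125 s
robot in T_r: 1.8500·0.0600 = 0.1110 m
robot covers 1.8500·2.3125 − ½·0.8000·2.3125² = 2.1391 m while stopping
human closes 2.0000·2.3725 = 4.7450 m
residual clearance needed = 0.1000+0.1000+0.0300 = 0.2300 m
S_min ≈ 0.1110+2.1391+4.7450+0.2300  ⇒  S_min = 115601/16000 m

S_min = 115601/16000 m = 7.2251 m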